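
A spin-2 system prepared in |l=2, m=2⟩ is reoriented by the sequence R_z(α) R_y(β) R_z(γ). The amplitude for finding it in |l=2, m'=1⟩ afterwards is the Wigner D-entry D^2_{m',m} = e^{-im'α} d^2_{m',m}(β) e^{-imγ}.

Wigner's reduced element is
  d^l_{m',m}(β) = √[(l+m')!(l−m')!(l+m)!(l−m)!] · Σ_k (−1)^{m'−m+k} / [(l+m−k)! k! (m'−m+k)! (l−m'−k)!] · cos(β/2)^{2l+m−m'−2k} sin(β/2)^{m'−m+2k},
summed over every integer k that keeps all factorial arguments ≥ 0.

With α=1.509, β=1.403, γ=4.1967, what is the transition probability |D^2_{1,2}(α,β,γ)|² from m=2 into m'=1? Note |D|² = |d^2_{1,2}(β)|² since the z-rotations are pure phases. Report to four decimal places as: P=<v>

P=0.3310

D^2_{1,2}(1.509,1.403,4.1967) = e^{-i·1·1.509}·d^2_{1,2}(1.403)·e^{-i·2·4.1967}. Compute d first:
c=cos(1.403/2)=0.763875, s=sin(1.403/2)=0.645364; N=√[6·1·24·1]=12.000000
Admissible k: 1..1 (factorial args all ≥0)
  k=1: (−1)^0·12.0000/(6)·0.7639^3·0.6454^1 = +0.575310
d^2_{1,2}(1.403) = +0.575310
|D^2_{1,2}|² = |d^2_{1,2}(β)|² = (+0.575310)² = 0.330981 (the z-rotation phases have unit modulus)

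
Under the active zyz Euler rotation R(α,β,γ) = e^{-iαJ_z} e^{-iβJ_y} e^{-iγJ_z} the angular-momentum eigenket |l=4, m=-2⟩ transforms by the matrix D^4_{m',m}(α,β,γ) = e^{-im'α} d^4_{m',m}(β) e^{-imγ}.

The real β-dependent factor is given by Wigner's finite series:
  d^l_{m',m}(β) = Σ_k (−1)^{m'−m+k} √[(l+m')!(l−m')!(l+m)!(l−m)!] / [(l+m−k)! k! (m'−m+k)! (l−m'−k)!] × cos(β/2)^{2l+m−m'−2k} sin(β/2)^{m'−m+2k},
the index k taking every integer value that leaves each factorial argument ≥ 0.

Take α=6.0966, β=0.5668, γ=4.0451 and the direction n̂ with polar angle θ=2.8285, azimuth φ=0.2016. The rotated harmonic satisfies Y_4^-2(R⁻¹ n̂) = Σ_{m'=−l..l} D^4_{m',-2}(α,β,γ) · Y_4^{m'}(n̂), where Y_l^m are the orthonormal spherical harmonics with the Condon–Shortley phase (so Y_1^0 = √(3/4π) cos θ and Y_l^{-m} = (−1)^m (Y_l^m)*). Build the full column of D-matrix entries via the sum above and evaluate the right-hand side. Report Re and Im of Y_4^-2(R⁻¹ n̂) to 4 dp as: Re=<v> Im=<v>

Need the full column D^4_{m',-2} for m'=−4..4 at α=6.0966, β=0.5668, γ=4.0451.
cos(β/2)=0.960110, sin(β/2)=0.279622
d^4_{-4,-2}: single k=2 term ⇒ +0.324076;  D = +0.158241+0.282816i
d^4_{-3,-2}: k∈[1..2] ⇒ +0.786833 -0.200218 = +0.586615;  D = +0.186498+0.556180i
d^4_{-2,-2}: k∈[0..2] ⇒ +0.722053 -0.734936 +0.077922 = +0.065039;  D = +0.008879+0.064430i
d^4_{-1,-2}: k∈[0..2] ⇒ -0.892185 +0.378376 -0.021396 = -0.535204;  D = +0.026553-0.534545i
d^4_{0,-2}: k∈[0..2] ⇒ +0.581018 -0.131419 +0.004180 = +0.453779;  D = -0.106197+0.441178i
d^4_{1,-2}: k∈[0..2] ⇒ -0.252251 +0.032094 -0.000544 = -0.220701;  D = +0.090558-0.201267i
d^4_{2,-2}: k∈[0..2] ⇒ +0.077922 -0.005287 +0.000037 = +0.072672;  D = -0.041595+0.059591i
d^4_{3,-2}: k∈[0..1] ⇒ -0.016983 +0.000480 = -0.016502;  D = +0.011792-0.011545i
d^4_{4,-2}: single k=0 term ⇒ +0.002332;  D = -0.001940+0.001294i
Y_4^{m'}(θ=2.8285,φ=0.2016) and Σ D·Y over m':
  (+0.1582+0.2828i)·(+0.0028-0.0029i)  (+0.1865+0.5562i)·(-0.0286+0.0198i)  (+0.0089+0.0644i)·(+0.1558-0.0664i)  (+0.0266-0.5345i)·(-0.4531+0.0926i)  (-0.1062+0.4412i)·(+0.4782+0.0000i)  (+0.0906-0.2013i)·(+0.4531+0.0926i)  (-0.0416+0.0596i)·(+0.1558+0.0664i)  (+0.0118-0.0115i)·(+0.0286+0.0198i)  (-0.0019+0.0013i)·(+0.0028+0.0029i)
Y_4^-2(R⁻¹ n̂) = +0.027045+0.376775i

Re=0.0270 Im=0.3768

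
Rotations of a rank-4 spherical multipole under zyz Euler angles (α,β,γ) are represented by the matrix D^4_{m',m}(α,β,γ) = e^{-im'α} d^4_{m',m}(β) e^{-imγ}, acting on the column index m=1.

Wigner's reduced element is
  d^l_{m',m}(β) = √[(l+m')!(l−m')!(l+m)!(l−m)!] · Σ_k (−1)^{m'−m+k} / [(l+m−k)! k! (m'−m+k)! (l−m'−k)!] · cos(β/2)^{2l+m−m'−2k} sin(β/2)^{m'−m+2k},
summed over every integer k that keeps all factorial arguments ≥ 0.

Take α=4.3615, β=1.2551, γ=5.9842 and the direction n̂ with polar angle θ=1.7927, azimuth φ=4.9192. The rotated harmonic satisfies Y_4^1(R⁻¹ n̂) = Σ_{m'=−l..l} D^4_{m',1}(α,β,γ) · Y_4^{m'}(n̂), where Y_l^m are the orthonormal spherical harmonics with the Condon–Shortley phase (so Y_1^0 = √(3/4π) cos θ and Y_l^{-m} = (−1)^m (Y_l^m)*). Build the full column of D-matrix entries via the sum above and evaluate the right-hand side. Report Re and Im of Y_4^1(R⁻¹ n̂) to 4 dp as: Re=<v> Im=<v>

Need the full column D^4_{m',1} for m'=−4..4 at α=4.3615, β=1.2551, γ=5.9842.
cos(β/2)=0.809468, sin(β/2)=0.587163
d^4_{-4,1}: single k=5 term ⇒ +0.277006;  D = +0.124519-0.247441i
d^4_{-3,1}: k∈[4..5] ⇒ +0.675079 -0.213120 = +0.461959;  D = +0.316132+0.336849i
d^4_{-2,1}: k∈[3..5] ⇒ +0.994928 -0.785237 +0.082632 = +0.292323;  D = -0.268928+0.114587i
d^4_{-1,1}: k∈[2..5] ⇒ +0.969879 -1.530935 +0.402758 -0.014128 = -0.172425;  D = +0.008945+0.172193i
d^4_{0,1}: k∈[1..4] ⇒ +0.597962 -1.887742 +0.993255 -0.087102 = -0.383628;  D = -0.366608-0.112998i
d^4_{1,1}: k∈[0..3] ⇒ +0.184332 -1.454818 +1.530935 -0.268506 = -0.008058;  D = +0.004876-0.006415i
d^4_{2,1}: k∈[0..2] ⇒ -0.567277 +1.492391 -0.523491 = +0.401624;  D = -0.216740-0.338120i
d^4_{3,1}: k∈[0..1] ⇒ +0.769818 -0.675079 = +0.094739;  D = +0.092473-0.020596i
d^4_{4,1}: single k=0 term ⇒ -0.526466;  D = +0.069159-0.521904i
Y_4^{m'}(θ=1.7927,φ=4.9192) and Σ D·Y over m':
  (+0.1245-0.2474i)·(+0.2712-0.2949i)  (+0.3161+0.3368i)·(+0.1487+0.2080i)  (-0.2689+0.1146i)·(+0.1926-0.0846i)  (+0.0089+0.1722i)·(+0.0555+0.2645i)  (-0.3666-0.1130i)·(+0.1723+0.0000i)  (+0.0049-0.0064i)·(-0.0555+0.2645i)  (-0.2167-0.3381i)·(+0.1926+0.0846i)  (+0.0925-0.0206i)·(-0.1487+0.2080i)  (+0.0692-0.5219i)·(+0.2712+0.2949i)
Y_4^1(R⁻¹ n̂) = -0.061141-0.131408i

Re=-0.0611 Im=-0.1314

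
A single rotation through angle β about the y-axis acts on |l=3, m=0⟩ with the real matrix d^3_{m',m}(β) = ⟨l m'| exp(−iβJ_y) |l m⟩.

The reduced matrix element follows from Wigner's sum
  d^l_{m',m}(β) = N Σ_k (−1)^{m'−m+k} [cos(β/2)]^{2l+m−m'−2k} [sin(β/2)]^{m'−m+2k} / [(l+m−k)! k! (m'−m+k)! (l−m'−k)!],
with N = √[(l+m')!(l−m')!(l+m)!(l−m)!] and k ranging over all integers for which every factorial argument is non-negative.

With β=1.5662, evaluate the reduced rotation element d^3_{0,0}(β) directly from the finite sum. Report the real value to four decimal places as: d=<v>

d=-0.0069

d^3_{0,0}(β=1.5662) via Wigner's sum:
Half-angle: c=0.708730, s=0.705480. N=√(6·6·6·6)=36.000000
k: max(0,(0)−(0))=0 … min(3+(0),3−(0))=3
  k=0: (−1)^0·36.0000/(36)·0.7087^6·0.7055^0 = +0.126732
  k=1: (−1)^1·36.0000/(4)·0.7087^4·0.7055^2 = -1.130147
  k=2: (−1)^2·36.0000/(4)·0.7087^2·0.7055^4 = +1.119805
  k=3: (−1)^3·36.0000/(36)·0.7087^0·0.7055^6 = -0.123284
d^3_{0,0}(1.5662) = +0.126732 -1.130147 +1.119805 -0.123284 = -0.006894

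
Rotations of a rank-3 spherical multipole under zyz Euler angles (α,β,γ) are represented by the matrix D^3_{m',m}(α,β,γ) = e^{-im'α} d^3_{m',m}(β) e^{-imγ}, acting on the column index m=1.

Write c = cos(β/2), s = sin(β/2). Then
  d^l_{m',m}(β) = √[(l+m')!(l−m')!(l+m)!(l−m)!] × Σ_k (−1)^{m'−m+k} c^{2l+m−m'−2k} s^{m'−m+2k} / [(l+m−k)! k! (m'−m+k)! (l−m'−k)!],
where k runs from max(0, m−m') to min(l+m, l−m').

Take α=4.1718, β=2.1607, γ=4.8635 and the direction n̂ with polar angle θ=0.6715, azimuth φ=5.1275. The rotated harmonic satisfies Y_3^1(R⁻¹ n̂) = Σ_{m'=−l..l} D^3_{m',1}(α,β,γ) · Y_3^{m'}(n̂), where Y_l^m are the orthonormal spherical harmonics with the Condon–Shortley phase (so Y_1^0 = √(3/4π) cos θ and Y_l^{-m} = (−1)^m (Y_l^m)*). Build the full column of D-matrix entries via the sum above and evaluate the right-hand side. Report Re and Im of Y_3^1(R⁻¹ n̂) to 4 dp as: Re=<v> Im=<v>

Re=-0.1845 Im=-0.2237

Need the full column D^3_{m',1} for m'=−3..3 at α=4.1718, β=2.1607, γ=4.8635.
cos(β/2)=0.471020, sin(β/2)=0.882123
d^3_{-3,1}: single k=4 term ⇒ +0.520283;  D = +0.104426+0.509696i
d^3_{-2,1}: k∈[3..4] ⇒ +0.453664 -0.795580 = -0.341917;  D = +0.322513+0.113544i
d^3_{-1,1}: k∈[2..4] ⇒ +0.229808 -1.074692 +0.471166 = -0.373718;  D = -0.287824+0.238375i
d^3_{0,1}: k∈[1..3] ⇒ +0.070846 -0.745446 +0.871515 = +0.196915;  D = +0.029643+0.194671i
d^3_{1,1}: k∈[0..2] ⇒ +0.010920 -0.306411 +0.806019 = +0.510529;  D = -0.472294-0.193851i
d^3_{2,1}: k∈[0..1] ⇒ -0.064673 +0.453664 = +0.388991;  D = +0.311838-0.232531i
d^3_{3,1}: single k=0 term ⇒ +0.148341;  D = +0.014830+0.147597i
Y_3^{m'}(θ=0.6715,φ=5.1275) and Σ D·Y over m':
  (+0.1044+0.5097i)·(-0.0952-0.0321i)  (+0.3225+0.1135i)·(-0.2090+0.2286i)  (-0.2878+0.2384i)·(+0.1674+0.3799i)  (+0.0296+0.1947i)·(+0.0189+0.0000i)  (-0.4723-0.1939i)·(-0.1674+0.3799i)  (+0.3118-0.2325i)·(-0.2090-0.2286i)  (+0.0148+0.1476i)·(+0.0952-0.0321i)
Y_3^1(R⁻¹ n̂) = -0.184548-0.223711i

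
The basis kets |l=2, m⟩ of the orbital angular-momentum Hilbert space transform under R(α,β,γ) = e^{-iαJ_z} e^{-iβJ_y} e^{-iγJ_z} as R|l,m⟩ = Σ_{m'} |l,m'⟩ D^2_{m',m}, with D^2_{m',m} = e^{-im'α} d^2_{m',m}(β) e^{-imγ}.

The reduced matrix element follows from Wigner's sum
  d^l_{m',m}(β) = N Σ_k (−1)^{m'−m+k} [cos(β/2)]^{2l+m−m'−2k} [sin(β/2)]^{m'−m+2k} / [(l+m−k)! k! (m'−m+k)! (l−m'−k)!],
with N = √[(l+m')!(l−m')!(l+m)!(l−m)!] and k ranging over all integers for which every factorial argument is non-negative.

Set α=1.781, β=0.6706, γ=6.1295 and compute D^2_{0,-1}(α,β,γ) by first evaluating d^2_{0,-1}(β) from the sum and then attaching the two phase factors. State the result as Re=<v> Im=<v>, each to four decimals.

Split into d^2_{0,-1}(β=0.6706) × two z-phases.
c=cos(0.6706/2)=0.944312, s=sin(0.6706/2)=0.329052; N=√[2·2·1·6]=4.898979
The bounds max(0,m−m')=0 and min(l+m,l−m')=1 give 2 terms
  k=0: (−1)^1·4.8990/(2)·0.9443^3·0.3291^1 = -0.678714
  k=1: (−1)^2·4.8990/(2)·0.9443^1·0.3291^3 = +0.082411
d^2_{0,-1}(0.6706) = -0.678714 +0.082411 = -0.596303
Attach z-rotation phases: D = e^{-i(0)(1.781)}·(-0.596303)·e^{-i(-1)(6.1295)} = -0.589275+0.091283i

Re=-0.5893 Im=0.0913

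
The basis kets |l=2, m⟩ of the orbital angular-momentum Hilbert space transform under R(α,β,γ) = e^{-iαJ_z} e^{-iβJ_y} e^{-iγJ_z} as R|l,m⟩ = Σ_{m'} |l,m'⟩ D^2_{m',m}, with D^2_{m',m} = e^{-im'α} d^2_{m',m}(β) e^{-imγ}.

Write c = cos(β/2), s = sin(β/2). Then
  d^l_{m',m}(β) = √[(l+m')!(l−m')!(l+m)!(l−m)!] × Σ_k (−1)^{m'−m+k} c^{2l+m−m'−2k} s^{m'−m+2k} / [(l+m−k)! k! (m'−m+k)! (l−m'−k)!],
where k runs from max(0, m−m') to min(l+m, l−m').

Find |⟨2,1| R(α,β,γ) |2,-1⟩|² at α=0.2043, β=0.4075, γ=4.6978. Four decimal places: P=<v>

P=0.0135

D^2_{1,-1}(0.2043,0.4075,4.6978) = e^{-i·1·0.2043}·d^2_{1,-1}(0.4075)·e^{-i·-1·4.6978}. Compute d first:
Half-angle: c=0.979315, s=0.202343. N=√(6·1·1·6)=6.000000
k: max(0,(-1)−(1))=0 … min(2+(-1),2−(1))=1
  k=0: (−1)^2·6.0000/(2)·0.9793^2·0.2023^2 = +0.117799
  k=1: (−1)^3·6.0000/(6)·0.9793^0·0.2023^4 = -0.001676
d^2_{1,-1}(0.4075) = +0.117799 -0.001676 = +0.116123
|D^2_{1,-1}|² = |d^2_{1,-1}(β)|² = (+0.116123)² = 0.013485 (the z-rotation phases have unit modulus)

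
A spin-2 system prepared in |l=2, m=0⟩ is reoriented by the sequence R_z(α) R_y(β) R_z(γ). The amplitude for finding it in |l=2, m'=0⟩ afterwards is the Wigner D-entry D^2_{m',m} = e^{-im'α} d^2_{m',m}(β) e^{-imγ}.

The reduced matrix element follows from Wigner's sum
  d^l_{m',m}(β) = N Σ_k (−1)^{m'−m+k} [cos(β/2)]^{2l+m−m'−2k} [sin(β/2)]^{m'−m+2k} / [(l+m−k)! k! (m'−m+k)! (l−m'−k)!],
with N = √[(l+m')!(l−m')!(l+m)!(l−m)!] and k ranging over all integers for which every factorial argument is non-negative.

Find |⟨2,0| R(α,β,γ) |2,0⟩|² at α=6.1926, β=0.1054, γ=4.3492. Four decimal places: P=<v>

P=0.9671

D^2_{0,0}(6.1926,0.1054,4.3492) = e^{-i·0·6.1926}·d^2_{0,0}(0.1054)·e^{-i·0·4.3492}. Compute d first:
With c≡cos(β/2)=0.998612 and s≡sin(β/2)=0.052676, N=[2·2·2·2]^{1/2}=4.000000
k: max(0,(0)−(0))=0 … min(2+(0),2−(0))=2
  k=0: (−1)^0·4.0000/(4)·0.9986^4·0.0527^0 = +0.994458
  k=1: (−1)^1·4.0000/(1)·0.9986^2·0.0527^2 = -0.011068
  k=2: (−1)^2·4.0000/(4)·0.9986^0·0.0527^4 = +0.000008
d^2_{0,0}(0.1054) = +0.994458 -0.011068 +0.000008 = +0.983398
|D^2_{0,0}|² = |d^2_{0,0}(β)|² = (+0.983398)² = 0.967071 (the z-rotation phases have unit modulus)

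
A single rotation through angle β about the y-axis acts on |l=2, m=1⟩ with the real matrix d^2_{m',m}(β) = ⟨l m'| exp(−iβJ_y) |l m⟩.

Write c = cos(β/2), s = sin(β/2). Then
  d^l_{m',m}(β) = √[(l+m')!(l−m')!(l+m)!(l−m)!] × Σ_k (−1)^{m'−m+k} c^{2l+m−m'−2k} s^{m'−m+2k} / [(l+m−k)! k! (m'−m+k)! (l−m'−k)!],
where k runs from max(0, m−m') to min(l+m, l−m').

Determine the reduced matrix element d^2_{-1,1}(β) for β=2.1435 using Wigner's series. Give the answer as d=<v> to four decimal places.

d=-0.0646

d^2_{-1,1}(β=2.1435) via Wigner's sum:
Half-angle: c=0.478588, s=0.878039. N=√(1·6·6·1)=6.000000
k∈{2,3} keeps every argument non-negative
  k=2: (−1)^0·6.0000/(2)·0.4786^2·0.8780^2 = +0.529753
  k=3: (−1)^1·6.0000/(6)·0.4786^0·0.8780^4 = -0.594369
d^2_{-1,1}(2.1435) = +0.529753 -0.594369 = -0.064616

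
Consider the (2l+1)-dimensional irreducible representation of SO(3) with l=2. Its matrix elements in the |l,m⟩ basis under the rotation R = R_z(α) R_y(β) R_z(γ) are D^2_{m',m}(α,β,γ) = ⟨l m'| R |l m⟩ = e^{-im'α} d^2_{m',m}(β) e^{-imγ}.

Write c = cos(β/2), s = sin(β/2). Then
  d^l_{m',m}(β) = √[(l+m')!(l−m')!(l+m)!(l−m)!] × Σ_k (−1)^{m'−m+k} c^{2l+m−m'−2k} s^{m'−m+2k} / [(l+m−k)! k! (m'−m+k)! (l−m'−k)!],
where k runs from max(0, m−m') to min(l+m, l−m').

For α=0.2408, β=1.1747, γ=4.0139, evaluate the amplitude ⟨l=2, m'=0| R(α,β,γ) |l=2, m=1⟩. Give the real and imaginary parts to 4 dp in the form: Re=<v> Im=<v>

Split into d^2_{0,1}(β=1.1747) × two z-phases.
Half-angle: c=0.832412, s=0.554157. N=√(2·2·6·1)=4.898979
k∈{1,2} keeps every argument non-negative
  k=1: (−1)^0·4.8990/(2)·0.8324^3·0.5542^1 = +0.782931
  k=2: (−1)^1·4.8990/(2)·0.8324^1·0.5542^3 = -0.346987
d^2_{0,1}(1.1747) = +0.782931 -0.346987 = +0.435945
Attach z-rotation phases: D = e^{-i(0)(0.2408)}·(+0.435945)·e^{-i(1)(4.0139)} = -0.280339+0.333853i

Re=-0.2803 Im=0.3339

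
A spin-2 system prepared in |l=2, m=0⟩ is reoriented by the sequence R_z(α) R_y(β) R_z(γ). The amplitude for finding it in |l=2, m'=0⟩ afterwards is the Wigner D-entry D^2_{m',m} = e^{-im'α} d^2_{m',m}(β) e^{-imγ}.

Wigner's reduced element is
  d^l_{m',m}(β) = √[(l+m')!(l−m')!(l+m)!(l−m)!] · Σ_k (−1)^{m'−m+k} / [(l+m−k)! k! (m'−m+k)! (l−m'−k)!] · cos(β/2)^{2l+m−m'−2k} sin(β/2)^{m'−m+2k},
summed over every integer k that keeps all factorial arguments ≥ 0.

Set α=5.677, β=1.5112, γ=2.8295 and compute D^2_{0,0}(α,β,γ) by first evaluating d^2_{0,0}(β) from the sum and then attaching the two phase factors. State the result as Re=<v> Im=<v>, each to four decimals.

Re=-0.4947 Im=0.0000

D^2_{0,0}(5.677,1.5112,2.8295) = e^{-i·0·5.677}·d^2_{0,0}(1.5112)·e^{-i·0·2.8295}. Compute d first:
Half-angle: c=0.727860, s=0.685726. N=√(2·2·2·2)=4.000000
The bounds max(0,m−m')=0 and min(l+m,l−m')=2 give 3 terms
  k=0: (−1)^0·4.0000/(4)·0.7279^4·0.6857^0 = +0.280667
  k=1: (−1)^1·4.0000/(1)·0.7279^2·0.6857^2 = -0.996452
  k=2: (−1)^2·4.0000/(4)·0.7279^0·0.6857^4 = +0.221106
d^2_{0,0}(1.5112) = +0.280667 -0.996452 +0.221106 = -0.494679
Attach z-rotation phases: D = e^{-i(0)(5.677)}·(-0.494679)·e^{-i(0)(2.8295)} = -0.494679+0.000000i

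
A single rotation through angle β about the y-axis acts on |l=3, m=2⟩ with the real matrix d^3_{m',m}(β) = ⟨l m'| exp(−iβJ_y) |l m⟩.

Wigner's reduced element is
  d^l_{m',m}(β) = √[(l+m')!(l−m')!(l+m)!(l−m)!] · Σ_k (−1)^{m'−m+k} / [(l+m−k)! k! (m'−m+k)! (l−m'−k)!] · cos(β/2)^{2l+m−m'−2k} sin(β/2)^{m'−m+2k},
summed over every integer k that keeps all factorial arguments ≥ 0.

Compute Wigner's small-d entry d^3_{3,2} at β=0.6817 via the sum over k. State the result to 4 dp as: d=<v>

d=-0.6089

d^3_{3,2}(β=0.6817) via Wigner's sum:
With c≡cos(β/2)=0.942471 and s≡sin(β/2)=0.334288, N=[720·1·120·1]^{1/2}=293.938769
The bounds max(0,m−m')=0 and min(l+m,l−m')=0 give 1 term
  k=0: (−1)^1·293.9388/(120)·0.9425^5·0.3343^1 = -0.608887
d^3_{3,2}(0.6817) = -0.608887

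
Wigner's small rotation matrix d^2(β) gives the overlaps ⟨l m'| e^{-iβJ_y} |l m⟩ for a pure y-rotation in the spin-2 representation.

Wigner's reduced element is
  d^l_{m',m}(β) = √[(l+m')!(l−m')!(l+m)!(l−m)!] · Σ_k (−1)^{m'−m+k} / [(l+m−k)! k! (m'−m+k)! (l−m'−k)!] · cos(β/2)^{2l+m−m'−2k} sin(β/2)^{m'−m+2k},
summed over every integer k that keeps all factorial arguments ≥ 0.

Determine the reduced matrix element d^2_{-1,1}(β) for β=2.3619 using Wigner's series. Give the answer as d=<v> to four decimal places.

d^2_{-1,1}(β=2.3619) via Wigner's sum:
With c≡cos(β/2)=0.380046 and s≡sin(β/2)=0.924967, N=[1·6·6·1]^{1/2}=6.000000
k: max(0,(1)−(-1))=2 … min(2+(1),2−(-1))=3
  k=2: (−1)^0·6.0000/(2)·0.3800^2·0.9250^2 = +0.370721
  k=3: (−1)^1·6.0000/(6)·0.3800^0·0.9250^4 = -0.731991
d^2_{-1,1}(2.3619) = +0.370721 -0.731991 = -0.361270

d=-0.3613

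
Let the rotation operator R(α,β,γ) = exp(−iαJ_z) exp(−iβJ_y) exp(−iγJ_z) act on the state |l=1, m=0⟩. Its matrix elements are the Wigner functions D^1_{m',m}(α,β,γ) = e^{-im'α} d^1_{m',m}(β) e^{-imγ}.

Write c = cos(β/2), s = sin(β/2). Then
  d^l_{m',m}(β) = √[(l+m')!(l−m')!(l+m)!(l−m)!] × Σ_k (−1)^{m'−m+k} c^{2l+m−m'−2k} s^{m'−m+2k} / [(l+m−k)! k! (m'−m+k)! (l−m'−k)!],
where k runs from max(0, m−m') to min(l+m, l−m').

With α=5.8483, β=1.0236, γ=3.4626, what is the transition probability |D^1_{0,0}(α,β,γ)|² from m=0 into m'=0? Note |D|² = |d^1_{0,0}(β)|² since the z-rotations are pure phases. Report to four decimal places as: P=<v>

Split into d^1_{0,0}(β=1.0236) × two z-phases.
c=cos(1.0236/2)=0.871864, s=sin(1.0236/2)=0.489747; N=√[1·1·1·1]=1.000000
k∈{0,1} keeps every argument non-negative
  k=0: (−1)^0·1.0000/(1)·0.8719^2·0.4897^0 = +0.760147
  k=1: (−1)^1·1.0000/(1)·0.8719^0·0.4897^2 = -0.239853
d^1_{0,0}(1.0236) = +0.760147 -0.239853 = +0.520295
|D^1_{0,0}|² = |d^1_{0,0}(β)|² = (+0.520295)² = 0.270707 (the z-rotation phases have unit modulus)

P=0.2707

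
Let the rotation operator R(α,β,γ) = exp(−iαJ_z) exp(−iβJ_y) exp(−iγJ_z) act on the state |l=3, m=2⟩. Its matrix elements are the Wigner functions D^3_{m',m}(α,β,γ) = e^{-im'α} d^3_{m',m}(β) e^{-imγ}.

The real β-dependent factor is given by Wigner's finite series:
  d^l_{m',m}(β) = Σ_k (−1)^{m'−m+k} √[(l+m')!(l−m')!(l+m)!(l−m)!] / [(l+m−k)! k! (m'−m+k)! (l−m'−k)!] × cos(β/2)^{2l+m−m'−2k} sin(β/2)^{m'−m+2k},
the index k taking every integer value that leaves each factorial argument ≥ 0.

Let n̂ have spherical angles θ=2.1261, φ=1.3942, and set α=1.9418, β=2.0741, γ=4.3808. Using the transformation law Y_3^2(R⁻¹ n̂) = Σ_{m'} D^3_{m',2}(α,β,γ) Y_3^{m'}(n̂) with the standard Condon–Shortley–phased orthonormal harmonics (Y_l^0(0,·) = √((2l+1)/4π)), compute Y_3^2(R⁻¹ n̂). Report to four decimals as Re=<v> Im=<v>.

Need the full column D^3_{m',2} for m'=−3..3 at α=1.9418, β=2.0741, γ=4.3808.
cos(β/2)=0.508762, sin(β/2)=0.860907
d^3_{-3,2}: single k=5 term ⇒ +0.589348;  D = -0.576961-0.120198i
d^3_{-2,2}: k∈[4..5] ⇒ +0.710927 -0.407134 = +0.303792;  D = +0.050082+0.299636i
d^3_{-1,2}: k∈[3..4] ⇒ +0.531427 -0.760845 = -0.229419;  D = -0.197173+0.117286i
d^3_{0,2}: k∈[2..3] ⇒ +0.271977 -0.778781 = -0.506804;  D = +0.399382+0.312001i
d^3_{1,2}: k∈[1..2] ⇒ +0.092796 -0.531427 = -0.438630;  D = +0.126341-0.420041i
d^3_{2,2}: k∈[0..1] ⇒ +0.017342 -0.248280 = -0.230938;  D = -0.230221+0.018186i
d^3_{3,2}: single k=0 term ⇒ -0.071880;  D = +0.031254+0.064729i
Y_3^{m'}(θ=2.1261,φ=1.3942) and Σ D·Y over m':
  (-0.5770-0.1202i)·(-0.1294+0.2209i)  (+0.0501+0.2996i)·(+0.3650+0.1346i)  (-0.1972+0.1173i)·(+0.0188-0.1054i)  (+0.3994+0.3120i)·(+0.3168+0.0000i)  (+0.1263-0.4200i)·(-0.0188-0.1054i)  (-0.2302+0.0182i)·(+0.3650-0.1346i)  (+0.0313+0.0647i)·(+0.1294+0.2209i)
Y_3^2(R⁻¹ n̂) = +0.075854+0.173519i

Re=0.0759 Im=0.1735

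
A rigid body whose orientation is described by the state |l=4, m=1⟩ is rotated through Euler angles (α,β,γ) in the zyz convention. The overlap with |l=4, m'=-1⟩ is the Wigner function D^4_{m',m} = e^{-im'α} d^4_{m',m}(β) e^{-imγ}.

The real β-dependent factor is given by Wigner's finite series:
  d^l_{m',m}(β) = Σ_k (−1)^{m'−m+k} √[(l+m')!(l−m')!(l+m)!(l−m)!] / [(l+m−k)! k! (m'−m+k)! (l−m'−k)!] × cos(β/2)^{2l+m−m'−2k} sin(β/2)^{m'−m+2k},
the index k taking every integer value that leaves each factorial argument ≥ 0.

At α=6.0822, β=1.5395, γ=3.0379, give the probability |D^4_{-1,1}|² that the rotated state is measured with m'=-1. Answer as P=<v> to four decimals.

D^4_{-1,1}(6.0822,1.5395,3.0379) = e^{-i·-1·6.0822}·d^4_{-1,1}(1.5395)·e^{-i·1·3.0379}. Compute d first:
With c≡cos(β/2)=0.718085 and s≡sin(β/2)=0.695956, N=[6·120·120·6]^{1/2}=720.000000
Admissible k: 2..5 (factorial args all ≥0)
  k=2: (−1)^0·720.0000/(72)·0.7181^6·0.6960^2 = +0.664075
  k=3: (−1)^1·720.0000/(24)·0.7181^4·0.6960^4 = -1.871330
  k=4: (−1)^2·720.0000/(48)·0.7181^2·0.6960^6 = +0.878886
  k=5: (−1)^3·720.0000/(720)·0.7181^0·0.6960^8 = -0.055037
d^4_{-1,1}(1.5395) = +0.664075 -1.871330 +0.878886 -0.055037 = -0.383406
|D^4_{-1,1}|² = |d^4_{-1,1}(β)|² = (-0.383406)² = 0.147000 (the z-rotation phases have unit modulus)

P=0.1470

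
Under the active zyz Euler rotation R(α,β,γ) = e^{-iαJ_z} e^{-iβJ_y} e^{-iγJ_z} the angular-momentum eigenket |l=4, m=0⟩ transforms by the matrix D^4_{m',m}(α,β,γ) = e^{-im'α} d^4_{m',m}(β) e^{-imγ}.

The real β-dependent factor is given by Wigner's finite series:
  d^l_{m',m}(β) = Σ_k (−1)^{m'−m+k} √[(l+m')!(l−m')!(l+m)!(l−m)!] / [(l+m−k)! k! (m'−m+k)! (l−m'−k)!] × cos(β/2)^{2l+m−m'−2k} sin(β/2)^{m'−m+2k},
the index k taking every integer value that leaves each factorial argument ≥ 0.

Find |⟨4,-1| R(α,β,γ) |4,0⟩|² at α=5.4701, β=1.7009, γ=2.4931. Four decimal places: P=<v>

Split into d^4_{-1,0}(β=1.7009) × two z-phases.
With c≡cos(β/2)=0.659645 and s≡sin(β/2)=0.751577, N=[6·120·24·24]^{1/2}=643.987578
k∈{1,2,3,4} keeps every argument non-negative
  k=1: (−1)^0·643.9876/(144)·0.6596^7·0.7516^1 = +0.182667
  k=2: (−1)^1·643.9876/(24)·0.6596^5·0.7516^3 = -1.422783
  k=3: (−1)^2·643.9876/(24)·0.6596^3·0.7516^5 = +1.846994
  k=4: (−1)^3·643.9876/(144)·0.6596^1·0.7516^7 = -0.399614
d^4_{-1,0}(1.7009) = +0.182667 -1.422783 +1.846994 -0.399614 = +0.207264
|D^4_{-1,0}|² = |d^4_{-1,0}(β)|² = (+0.207264)² = 0.042958 (the z-rotation phases have unit modulus)

P=0.0430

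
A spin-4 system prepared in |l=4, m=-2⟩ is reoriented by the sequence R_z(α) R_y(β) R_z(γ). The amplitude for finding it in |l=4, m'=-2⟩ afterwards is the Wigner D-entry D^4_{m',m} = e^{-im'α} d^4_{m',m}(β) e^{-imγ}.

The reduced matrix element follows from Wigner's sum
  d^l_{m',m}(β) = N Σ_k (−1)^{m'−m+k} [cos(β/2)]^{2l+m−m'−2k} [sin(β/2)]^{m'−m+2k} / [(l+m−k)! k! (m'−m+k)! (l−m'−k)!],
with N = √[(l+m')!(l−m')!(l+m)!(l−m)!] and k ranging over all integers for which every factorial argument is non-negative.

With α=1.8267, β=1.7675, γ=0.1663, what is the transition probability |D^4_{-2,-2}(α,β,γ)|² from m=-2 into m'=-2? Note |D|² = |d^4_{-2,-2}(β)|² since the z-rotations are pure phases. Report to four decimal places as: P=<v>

P=0.1819

First d^4_{-2,-2}(β=1.7675), then the phase factors e^{-i(-2)α} and e^{-i(-2)γ}:
c=cos(1.7675/2)=0.634256, s=sin(1.7675/2)=0.773123; N=√[2·720·2·720]=1440.000000
Admissible k: 0..2 (factorial args all ≥0)
  k=0: (−1)^0·1440.0000/(1440)·0.6343^8·0.7731^0 = +0.026189
  k=1: (−1)^1·1440.0000/(120)·0.6343^6·0.7731^2 = -0.466947
  k=2: (−1)^2·1440.0000/(96)·0.6343^4·0.7731^4 = +0.867250
d^4_{-2,-2}(1.7675) = +0.026189 -0.466947 +0.867250 = +0.426493
|D^4_{-2,-2}|² = |d^4_{-2,-2}(β)|² = (+0.426493)² = 0.181896 (the z-rotation phases have unit modulus)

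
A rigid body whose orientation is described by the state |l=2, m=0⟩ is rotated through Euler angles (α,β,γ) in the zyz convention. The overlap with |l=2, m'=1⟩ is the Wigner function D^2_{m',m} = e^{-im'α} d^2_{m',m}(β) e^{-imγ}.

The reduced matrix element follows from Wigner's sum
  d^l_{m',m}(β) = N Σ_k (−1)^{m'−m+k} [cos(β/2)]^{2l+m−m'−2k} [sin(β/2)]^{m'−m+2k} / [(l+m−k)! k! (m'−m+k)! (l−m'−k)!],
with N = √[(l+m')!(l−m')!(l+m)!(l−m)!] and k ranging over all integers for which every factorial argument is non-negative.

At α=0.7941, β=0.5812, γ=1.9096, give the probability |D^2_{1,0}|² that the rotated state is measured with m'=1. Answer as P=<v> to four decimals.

First d^2_{1,0}(β=0.5812), then the phase factors e^{-i(1)α} and e^{-i(0)γ}:
With c≡cos(β/2)=0.958072 and s≡sin(β/2)=0.286527, N=[6·1·2·2]^{1/2}=4.898979
k∈{0,1} keeps every argument non-negative
  k=0: (−1)^1·4.8990/(2)·0.9581^3·0.2865^1 = -0.617214
  k=1: (−1)^2·4.8990/(2)·0.9581^1·0.2865^3 = +0.055204
d^2_{1,0}(0.5812) = -0.617214 +0.055204 = -0.562010
|D^2_{1,0}|² = |d^2_{1,0}(β)|² = (-0.562010)² = 0.315856 (the z-rotation phases have unit modulus)

P=0.3159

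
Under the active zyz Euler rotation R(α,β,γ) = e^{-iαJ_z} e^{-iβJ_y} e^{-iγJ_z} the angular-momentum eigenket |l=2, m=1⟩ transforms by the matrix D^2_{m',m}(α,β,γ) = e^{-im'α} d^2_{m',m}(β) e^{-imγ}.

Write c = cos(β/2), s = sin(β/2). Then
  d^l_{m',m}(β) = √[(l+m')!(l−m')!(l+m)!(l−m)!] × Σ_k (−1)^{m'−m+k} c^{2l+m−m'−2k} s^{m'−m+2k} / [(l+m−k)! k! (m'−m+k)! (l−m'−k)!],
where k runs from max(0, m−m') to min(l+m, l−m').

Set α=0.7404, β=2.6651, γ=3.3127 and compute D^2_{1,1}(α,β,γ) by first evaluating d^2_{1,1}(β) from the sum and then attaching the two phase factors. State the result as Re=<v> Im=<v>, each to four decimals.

Re=0.0947 Im=-0.1223

D^2_{1,1}(0.7404,2.6651,3.3127) = e^{-i·1·0.7404}·d^2_{1,1}(2.6651)·e^{-i·1·3.3127}. Compute d first:
Half-angle: c=0.235999, s=0.971753. N=√(6·1·6·1)=6.000000
k: max(0,(1)−(1))=0 … min(2+(1),2−(1))=1
  k=0: (−1)^0·6.0000/(6)·0.2360^4·0.9718^0 = +0.003102
  k=1: (−1)^1·6.0000/(2)·0.2360^2·0.9718^2 = -0.157780
d^2_{1,1}(2.6651) = +0.003102 -0.157780 = -0.154678
D = (+0.738199-0.674583i)·(-0.154678)·(-0.985397+0.170274i) = +0.094749-0.122262i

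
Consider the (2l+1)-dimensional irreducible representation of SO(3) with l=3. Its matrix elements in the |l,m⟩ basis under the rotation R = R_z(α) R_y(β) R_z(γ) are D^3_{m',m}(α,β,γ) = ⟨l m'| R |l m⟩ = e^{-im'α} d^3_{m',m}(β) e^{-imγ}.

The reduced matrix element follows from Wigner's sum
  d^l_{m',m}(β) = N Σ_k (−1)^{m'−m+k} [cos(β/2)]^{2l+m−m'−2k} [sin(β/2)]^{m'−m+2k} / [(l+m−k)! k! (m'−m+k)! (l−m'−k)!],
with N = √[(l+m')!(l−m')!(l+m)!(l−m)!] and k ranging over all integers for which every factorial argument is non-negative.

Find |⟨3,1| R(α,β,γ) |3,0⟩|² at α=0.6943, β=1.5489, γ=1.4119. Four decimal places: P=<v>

Split into d^3_{1,0}(β=1.5489) × two z-phases.
c=cos(1.5489/2)=0.714806, s=sin(1.5489/2)=0.699323; N=√[24·2·6·6]=41.569219
The bounds max(0,m−m')=0 and min(l+m,l−m')=2 give 3 terms
  k=0: (−1)^1·41.5692/(12)·0.7148^5·0.6993^1 = -0.452073
  k=1: (−1)^2·41.5692/(4)·0.7148^3·0.6993^3 = +1.298104
  k=2: (−1)^3·41.5692/(12)·0.7148^1·0.6993^5 = -0.414160
d^3_{1,0}(1.5489) = -0.452073 +1.298104 -0.414160 = +0.431871
|D^3_{1,0}|² = |d^3_{1,0}(β)|² = (+0.431871)² = 0.186513 (the z-rotation phases have unit modulus)

P=0.1865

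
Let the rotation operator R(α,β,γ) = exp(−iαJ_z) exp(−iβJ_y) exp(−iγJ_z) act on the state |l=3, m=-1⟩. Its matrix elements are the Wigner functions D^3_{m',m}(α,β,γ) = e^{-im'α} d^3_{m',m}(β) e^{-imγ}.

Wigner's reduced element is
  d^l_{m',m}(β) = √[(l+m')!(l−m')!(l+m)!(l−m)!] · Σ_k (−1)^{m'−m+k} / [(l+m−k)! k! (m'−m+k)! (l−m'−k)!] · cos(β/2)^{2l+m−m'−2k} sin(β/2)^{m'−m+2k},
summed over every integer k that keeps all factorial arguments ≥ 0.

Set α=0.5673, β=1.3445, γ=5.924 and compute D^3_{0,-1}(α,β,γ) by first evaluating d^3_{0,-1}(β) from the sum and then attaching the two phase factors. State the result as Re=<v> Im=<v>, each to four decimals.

First d^3_{0,-1}(β=1.3445), then the phase factors e^{-i(0)α} and e^{-i(-1)γ}:
c=cos(1.3445/2)=0.782422, s=sin(1.3445/2)=0.622748; N=√[6·6·2·24]=41.569219
k: max(0,(-1)−(0))=0 … min(3+(-1),3−(0))=2
  k=0: (−1)^1·41.5692/(12)·0.7824^5·0.6227^1 = -0.632571
  k=1: (−1)^2·41.5692/(4)·0.7824^3·0.6227^3 = +1.202189
  k=2: (−1)^3·41.5692/(12)·0.7824^1·0.6227^5 = -0.253860
d^3_{0,-1}(1.3445) = -0.632571 +1.202189 -0.253860 = +0.315758
D = (+1.000000+0.000000i)·(+0.315758)·(+0.936184-0.351512i) = +0.295608-0.110993i

Re=0.2956 Im=-0.1110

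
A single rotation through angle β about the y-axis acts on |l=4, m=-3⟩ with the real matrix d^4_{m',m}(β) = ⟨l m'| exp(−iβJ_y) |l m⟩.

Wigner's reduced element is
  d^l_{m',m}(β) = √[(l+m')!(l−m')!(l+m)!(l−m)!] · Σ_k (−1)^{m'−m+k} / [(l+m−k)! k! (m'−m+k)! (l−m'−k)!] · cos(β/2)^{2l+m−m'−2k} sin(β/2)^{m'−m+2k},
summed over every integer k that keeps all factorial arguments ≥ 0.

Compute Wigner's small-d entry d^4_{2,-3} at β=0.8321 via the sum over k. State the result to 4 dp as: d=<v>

d=-0.0866

d^4_{2,-3}(β=0.8321) via Wigner's sum:
Half-angle: c=0.914692, s=0.404151. N=√(720·2·1·5040)=2693.993318
k∈{0,1} keeps every argument non-negative
  k=0: (−1)^5·2693.9933/(240)·0.9147^3·0.4042^5 = -0.092625
  k=1: (−1)^6·2693.9933/(720)·0.9147^1·0.4042^7 = +0.006028
d^4_{2,-3}(0.8321) = -0.092625 +0.006028 = -0.086597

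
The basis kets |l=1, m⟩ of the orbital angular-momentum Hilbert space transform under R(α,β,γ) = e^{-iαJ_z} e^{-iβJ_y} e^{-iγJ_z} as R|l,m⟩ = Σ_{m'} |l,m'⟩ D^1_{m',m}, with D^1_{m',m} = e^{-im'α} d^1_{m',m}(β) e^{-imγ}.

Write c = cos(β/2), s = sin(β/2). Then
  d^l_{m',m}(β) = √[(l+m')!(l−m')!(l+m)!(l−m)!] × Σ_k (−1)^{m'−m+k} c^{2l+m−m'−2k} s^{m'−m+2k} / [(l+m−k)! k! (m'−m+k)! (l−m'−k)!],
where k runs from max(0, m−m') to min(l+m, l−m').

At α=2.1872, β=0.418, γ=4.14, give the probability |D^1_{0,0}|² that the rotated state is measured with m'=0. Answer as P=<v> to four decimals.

P=0.8352

First d^1_{0,0}(β=0.418), then the phase factors e^{-i(0)α} and e^{-i(0)γ}:
With c≡cos(β/2)=0.978239 and s≡sin(β/2)=0.207482, N=[1·1·1·1]^{1/2}=1.000000
k∈{0,1} keeps every argument non-negative
  k=0: (−1)^0·1.0000/(1)·0.9782^2·0.2075^0 = +0.956951
  k=1: (−1)^1·1.0000/(1)·0.9782^0·0.2075^2 = -0.043049
d^1_{0,0}(0.418) = +0.956951 -0.043049 = +0.913903
|D^1_{0,0}|² = |d^1_{0,0}(β)|² = (+0.913903)² = 0.835218 (the z-rotation phases have unit modulus)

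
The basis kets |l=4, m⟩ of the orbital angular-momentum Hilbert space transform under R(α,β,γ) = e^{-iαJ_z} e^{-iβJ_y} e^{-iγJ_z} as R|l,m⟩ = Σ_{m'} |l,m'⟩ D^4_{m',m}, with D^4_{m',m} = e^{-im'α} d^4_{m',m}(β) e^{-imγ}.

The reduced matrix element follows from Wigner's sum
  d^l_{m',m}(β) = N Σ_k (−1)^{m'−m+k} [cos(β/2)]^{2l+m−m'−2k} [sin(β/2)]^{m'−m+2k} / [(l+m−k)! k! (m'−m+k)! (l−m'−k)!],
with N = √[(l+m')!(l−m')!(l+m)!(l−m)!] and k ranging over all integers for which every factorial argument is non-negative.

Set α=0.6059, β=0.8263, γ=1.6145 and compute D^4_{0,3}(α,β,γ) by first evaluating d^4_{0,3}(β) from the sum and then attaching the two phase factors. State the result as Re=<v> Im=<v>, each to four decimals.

First d^4_{0,3}(β=0.8263), then the phase factors e^{-i(0)α} and e^{-i(3)γ}:
With c≡cos(β/2)=0.915861 and s≡sin(β/2)=0.401496, N=[24·24·5040·1]^{1/2}=1703.830978
The bounds max(0,m−m')=3 and min(l+m,l−m')=4 give 2 terms
  k=3: (−1)^0·1703.8310/(144)·0.9159^5·0.4015^3 = +0.493464
  k=4: (−1)^1·1703.8310/(144)·0.9159^3·0.4015^5 = -0.094833
d^4_{0,3}(0.8263) = +0.493464 -0.094833 = +0.398631
D = (+1.000000+0.000000i)·(+0.398631)·(+0.130736+0.991417i) = +0.052115+0.395210i

Re=0.0521 Im=0.3952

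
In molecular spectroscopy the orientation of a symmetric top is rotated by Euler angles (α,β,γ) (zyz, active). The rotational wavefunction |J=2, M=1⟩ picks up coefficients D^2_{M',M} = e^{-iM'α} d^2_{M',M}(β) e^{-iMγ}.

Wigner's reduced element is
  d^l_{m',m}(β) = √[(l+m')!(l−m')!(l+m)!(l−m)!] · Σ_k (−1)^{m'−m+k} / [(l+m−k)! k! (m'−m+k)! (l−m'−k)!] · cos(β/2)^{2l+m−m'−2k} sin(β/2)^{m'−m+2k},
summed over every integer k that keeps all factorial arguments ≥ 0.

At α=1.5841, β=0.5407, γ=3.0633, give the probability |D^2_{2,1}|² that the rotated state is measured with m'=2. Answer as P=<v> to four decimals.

P=0.2285

Split into d^2_{2,1}(β=0.5407) × two z-phases.
With c≡cos(β/2)=0.963677 and s≡sin(β/2)=0.267069, N=[24·1·6·1]^{1/2}=12.000000
k∈{0} keeps every argument non-negative
  k=0: (−1)^1·12.0000/(6)·0.9637^3·0.2671^1 = -0.478022
d^2_{2,1}(0.5407) = -0.478022
|D^2_{2,1}|² = |d^2_{2,1}(β)|² = (-0.478022)² = 0.228505 (the z-rotation phases have unit modulus)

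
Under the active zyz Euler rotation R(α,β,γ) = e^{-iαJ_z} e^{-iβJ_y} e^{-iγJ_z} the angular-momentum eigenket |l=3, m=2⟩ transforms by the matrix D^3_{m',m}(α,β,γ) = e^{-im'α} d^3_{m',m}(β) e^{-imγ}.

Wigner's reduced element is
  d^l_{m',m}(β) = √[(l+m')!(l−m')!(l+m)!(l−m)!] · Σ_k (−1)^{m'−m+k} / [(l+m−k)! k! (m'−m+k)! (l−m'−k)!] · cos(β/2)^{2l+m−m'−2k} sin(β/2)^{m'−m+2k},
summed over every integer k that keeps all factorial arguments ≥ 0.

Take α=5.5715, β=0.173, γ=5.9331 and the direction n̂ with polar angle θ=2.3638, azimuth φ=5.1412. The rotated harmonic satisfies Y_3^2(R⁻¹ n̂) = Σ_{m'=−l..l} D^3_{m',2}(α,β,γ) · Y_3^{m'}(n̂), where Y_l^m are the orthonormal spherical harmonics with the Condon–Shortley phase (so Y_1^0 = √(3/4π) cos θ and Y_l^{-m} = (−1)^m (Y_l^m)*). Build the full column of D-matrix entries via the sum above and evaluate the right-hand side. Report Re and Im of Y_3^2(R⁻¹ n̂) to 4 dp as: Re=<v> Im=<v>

Need the full column D^3_{m',2} for m'=−3..3 at α=5.5715, β=0.173, γ=5.9331.
cos(β/2)=0.996261, sin(β/2)=0.086392
d^3_{-3,2}: single k=5 term ⇒ +0.000012;  D = +0.000002-0.000012i
d^3_{-2,2}: k∈[4..5] ⇒ +0.000276 -0.000000 = +0.000276;  D = +0.000207-0.000183i
d^3_{-1,2}: k∈[3..4] ⇒ +0.004032 -0.000015 = +0.004017;  D = +0.004017-0.000046i
d^3_{0,2}: k∈[2..3] ⇒ +0.040272 -0.000303 = +0.039969;  D = +0.030566+0.025754i
d^3_{1,2}: k∈[1..2] ⇒ +0.268127 -0.004032 = +0.264094;  D = +0.041799+0.260766i
d^3_{2,2}: k∈[0..1] ⇒ +0.977776 -0.036763 = +0.941013;  D = -0.494056+0.800883i
d^3_{3,2}: single k=0 term ⇒ -0.207690;  D = +0.198019-0.062639i
Y_3^{m'}(θ=2.3638,φ=5.1412) and Σ D·Y over m':
  (+0.0000-0.0000i)·(-0.1384-0.0404i)  (+0.0002-0.0002i)·(+0.2346-0.2711i)  (+0.0040-0.0000i)·(+0.1450+0.3172i)  (+0.0306+0.0258i)·(+0.1228+0.0000i)  (+0.0418+0.2608i)·(-0.1450+0.3172i)  (-0.4941+0.8009i)·(+0.2346+0.2711i)  (+0.1980-0.0626i)·(+0.1384-0.0404i)
Y_3^2(R⁻¹ n̂) = -0.392609+0.016993i

Re=-0.3926 Im=0.0170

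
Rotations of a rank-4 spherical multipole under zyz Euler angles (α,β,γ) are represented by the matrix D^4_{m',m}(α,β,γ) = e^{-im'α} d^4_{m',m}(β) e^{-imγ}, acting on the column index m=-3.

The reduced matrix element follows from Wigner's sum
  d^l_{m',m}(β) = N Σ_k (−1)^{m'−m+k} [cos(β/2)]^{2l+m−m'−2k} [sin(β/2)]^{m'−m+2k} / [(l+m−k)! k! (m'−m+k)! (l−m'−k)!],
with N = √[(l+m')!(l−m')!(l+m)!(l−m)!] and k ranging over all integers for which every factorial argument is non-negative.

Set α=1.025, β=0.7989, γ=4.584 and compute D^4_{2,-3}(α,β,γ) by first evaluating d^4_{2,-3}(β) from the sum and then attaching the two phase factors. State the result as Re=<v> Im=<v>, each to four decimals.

Re=-0.0477 Im=0.0559

D^4_{2,-3}(1.025,0.7989,4.584) = e^{-i·2·1.025}·d^4_{2,-3}(0.7989)·e^{-i·-3·4.584}. Compute d first:
Half-angle: c=0.921275, s=0.388912. N=√(720·2·1·5040)=2693.993318
Admissible k: 0..1 (factorial args all ≥0)
  k=0: (−1)^5·2693.9933/(240)·0.9213^3·0.3889^5 = -0.078092
  k=1: (−1)^6·2693.9933/(720)·0.9213^1·0.3889^7 = +0.004639
d^4_{2,-3}(0.7989) = -0.078092 +0.004639 = -0.073453
Attach z-rotation phases: D = e^{-i(2)(1.025)}·(-0.073453)·e^{-i(-3)(4.584)} = -0.047680+0.055875i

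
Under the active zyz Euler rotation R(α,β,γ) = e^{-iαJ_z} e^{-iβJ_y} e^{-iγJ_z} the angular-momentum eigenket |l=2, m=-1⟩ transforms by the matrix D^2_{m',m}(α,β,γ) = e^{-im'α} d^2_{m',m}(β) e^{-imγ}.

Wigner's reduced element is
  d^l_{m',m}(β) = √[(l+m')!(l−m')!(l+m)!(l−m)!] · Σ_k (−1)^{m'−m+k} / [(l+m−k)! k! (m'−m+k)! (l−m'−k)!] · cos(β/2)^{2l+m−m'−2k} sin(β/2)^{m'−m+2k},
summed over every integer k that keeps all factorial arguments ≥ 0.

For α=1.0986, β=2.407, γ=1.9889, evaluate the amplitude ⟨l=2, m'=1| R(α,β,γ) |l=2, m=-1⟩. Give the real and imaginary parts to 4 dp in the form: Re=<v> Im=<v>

Split into d^2_{1,-1}(β=2.407) × two z-phases.
With c≡cos(β/2)=0.359093 and s≡sin(β/2)=0.933302, N=[6·1·1·6]^{1/2}=6.000000
k: max(0,(-1)−(1))=0 … min(2+(-1),2−(1))=1
  k=0: (−1)^2·6.0000/(2)·0.3591^2·0.9333^2 = +0.336961
  k=1: (−1)^3·6.0000/(6)·0.3591^0·0.9333^4 = -0.758731
d^2_{1,-1}(2.407) = +0.336961 -0.758731 = -0.421770
Attach z-rotation phases: D = e^{-i(1)(1.0986)}·(-0.421770)·e^{-i(-1)(1.9889)} = -0.265369-0.327825i

Re=-0.2654 Im=-0.3278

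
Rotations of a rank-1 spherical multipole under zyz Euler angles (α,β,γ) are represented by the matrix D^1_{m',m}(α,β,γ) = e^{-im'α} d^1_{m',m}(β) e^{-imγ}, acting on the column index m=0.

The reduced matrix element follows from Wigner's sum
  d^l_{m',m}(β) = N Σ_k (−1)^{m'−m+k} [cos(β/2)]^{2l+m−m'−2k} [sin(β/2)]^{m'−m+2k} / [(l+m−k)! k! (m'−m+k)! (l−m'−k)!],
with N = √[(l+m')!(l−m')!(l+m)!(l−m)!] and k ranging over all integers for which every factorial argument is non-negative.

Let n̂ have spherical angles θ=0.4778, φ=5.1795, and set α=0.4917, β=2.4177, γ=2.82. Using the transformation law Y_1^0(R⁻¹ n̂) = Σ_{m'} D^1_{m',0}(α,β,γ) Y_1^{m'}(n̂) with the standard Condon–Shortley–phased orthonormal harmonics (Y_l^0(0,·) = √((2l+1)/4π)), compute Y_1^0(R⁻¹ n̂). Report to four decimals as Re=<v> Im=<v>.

Re=-0.3287 Im=0.0000

Need the full column D^1_{m',0} for m'=−1..1 at α=0.4917, β=2.4177, γ=2.82.
cos(β/2)=0.354095, sin(β/2)=0.935209
d^1_{-1,0}: single k=1 term ⇒ +0.468321;  D = +0.412840+0.221106i
d^1_{0,0}: k∈[0..1] ⇒ +0.125383 -0.874617 = -0.749233;  D = -0.749233+0.000000i
d^1_{1,0}: single k=0 term ⇒ -0.468321;  D = -0.412840+0.221106i
Y_1^{m'}(θ=0.4778,φ=5.1795) and Σ D·Y over m':
  (+0.4128+0.2211i)·(+0.0715+0.1418i)  (-0.7492+0.0000i)·(+0.4339+0.0000i)  (-0.4128+0.2211i)·(-0.0715+0.1418i)
Y_1^0(R⁻¹ n̂) = -0.328738+0.000000i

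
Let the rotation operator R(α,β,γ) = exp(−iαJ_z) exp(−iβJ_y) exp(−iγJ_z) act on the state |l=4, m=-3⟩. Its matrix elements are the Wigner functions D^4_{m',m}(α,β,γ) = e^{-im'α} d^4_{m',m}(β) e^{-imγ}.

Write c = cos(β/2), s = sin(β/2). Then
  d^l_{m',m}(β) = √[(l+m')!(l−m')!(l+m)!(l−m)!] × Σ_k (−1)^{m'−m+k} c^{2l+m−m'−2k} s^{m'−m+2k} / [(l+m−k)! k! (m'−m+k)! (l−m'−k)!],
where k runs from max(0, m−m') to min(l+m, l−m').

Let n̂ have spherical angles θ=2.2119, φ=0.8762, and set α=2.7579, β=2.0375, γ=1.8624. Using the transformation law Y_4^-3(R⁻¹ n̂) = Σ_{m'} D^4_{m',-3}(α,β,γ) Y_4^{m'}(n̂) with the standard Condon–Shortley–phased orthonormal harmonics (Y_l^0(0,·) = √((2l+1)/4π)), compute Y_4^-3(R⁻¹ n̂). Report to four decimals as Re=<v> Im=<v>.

Re=-0.0209 Im=0.0589

Need the full column D^4_{m',-3} for m'=−4..4 at α=2.7579, β=2.0375, γ=1.8624.
cos(β/2)=0.524431, sin(β/2)=0.851453
d^4_{-4,-3}: single k=1 term ⇒ +0.026274;  D = -0.016108-0.020757i
d^4_{-3,-3}: k∈[0..1] ⇒ +0.005721 -0.105572 = -0.099850;  D = -0.027236-0.096064i
d^4_{-2,-3}: k∈[0..1] ⇒ -0.034757 +0.274858 = +0.240101;  D = +0.025743-0.238717i
d^4_{-1,-3}: k∈[0..1] ⇒ +0.119707 -0.525914 = -0.406206;  D = +0.191572-0.358195i
d^4_{0,-3}: k∈[0..1] ⇒ -0.289726 +0.763716 = +0.473991;  D = +0.363751-0.303895i
d^4_{1,-3}: k∈[0..1] ⇒ +0.525914 -0.831785 = -0.305871;  D = +0.291077-0.093976i
d^4_{2,-3}: k∈[0..1] ⇒ -0.724525 +0.636616 = -0.087909;  D = -0.087685-0.006271i
d^4_{3,-3}: k∈[0..1] ⇒ +0.733565 -0.276240 = +0.457326;  D = -0.410779-0.201015i
d^4_{4,-3}: single k=0 term ⇒ -0.481236;  D = -0.321642-0.357959i
Y_4^{m'}(θ=2.2119,φ=0.8762) and Σ D·Y over m':
  (-0.0161-0.0208i)·(-0.1707+0.0649i)  (-0.0272-0.0961i)·(+0.3357+0.1891i)  (+0.0257-0.2387i)·(-0.0584-0.3178i)  (+0.1916-0.3582i)·(+0.0720-0.0864i)  (+0.3638-0.3039i)·(-0.3441+0.0000i)  (+0.2911-0.0940i)·(-0.0720-0.0864i)  (-0.0877-0.0063i)·(-0.0584+0.3178i)  (-0.4108-0.2010i)·(-0.3357+0.1891i)  (-0.3216-0.3580i)·(-0.1707-0.0649i)
Y_4^-3(R⁻¹ n̂) = -0.020946+0.058920i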